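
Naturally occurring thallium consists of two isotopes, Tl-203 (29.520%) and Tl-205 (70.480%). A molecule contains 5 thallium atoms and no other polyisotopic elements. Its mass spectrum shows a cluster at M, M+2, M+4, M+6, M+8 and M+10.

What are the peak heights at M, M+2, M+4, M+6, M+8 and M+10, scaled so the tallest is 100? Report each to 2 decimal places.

0.62 : 7.35 : 35.09 : 83.77 : 100.00 : 47.75

Expanding (0.29520 + 0.70480)^5:
P(M) = 0.29520^5 = 0.002242
P(M+2) = 5 × 0.29520^4 × 0.70480^1 = 0.026761
P(M+4) = 10 × 0.29520^3 × 0.70480^2 = 0.127785
P(M+6) = 10 × 0.29520^2 × 0.70480^3 = 0.305092
P(M+8) = 5 × 0.29520^1 × 0.70480^4 = 0.364208
P(M+10) = 0.70480^5 = 0.173912
The M+8 peak is largest (0.364208); scaling to 100 gives 0.62 : 7.35 : 35.09 : 83.77 : 100.00 : 47.75.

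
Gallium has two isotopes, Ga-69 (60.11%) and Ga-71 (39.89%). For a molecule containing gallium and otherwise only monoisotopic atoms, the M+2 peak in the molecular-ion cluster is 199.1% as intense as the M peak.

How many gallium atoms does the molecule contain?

3

For n independent Ga atoms, I(M+2)/I(M) = n · (abundance Ga-71) / (abundance Ga-69) = n · 0.3989/0.6011.
n = 1.991 × 0.6011/0.3989 = 3.00 ≈ 3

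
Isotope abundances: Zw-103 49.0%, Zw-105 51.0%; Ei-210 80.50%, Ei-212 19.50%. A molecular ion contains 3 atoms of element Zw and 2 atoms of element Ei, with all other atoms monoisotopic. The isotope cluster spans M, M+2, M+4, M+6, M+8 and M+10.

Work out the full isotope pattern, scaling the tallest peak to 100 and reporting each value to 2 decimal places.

20.74 : 74.81 : 100.00 : 59.84 : 15.29 : 1.37

Element Zw pattern (n=3): 0.117649 : 0.367353 : 0.382347 : 0.132651
Element Ei pattern (n=2): 0.648025 : 0.31395 : 0.038025
Convolve the two distributions (both contribute in 2-u steps):
  M: 0.117649×0.648025 = 0.076239
  M+2: 0.117649×0.31395 + 0.367353×0.648025 = 0.274990
  M+4: 0.117649×0.038025 + 0.367353×0.31395 + 0.382347×0.648025 = 0.367574
  M+6: 0.367353×0.038025 + 0.382347×0.31395 + 0.132651×0.648025 = 0.219968
  M+8: 0.382347×0.038025 + 0.132651×0.31395 = 0.056185
  M+10: 0.132651×0.038025 = 0.005044
Scale to base peak (0.367574) = 100: 20.74 : 74.81 : 100.00 : 59.84 : 15.29 : 1.37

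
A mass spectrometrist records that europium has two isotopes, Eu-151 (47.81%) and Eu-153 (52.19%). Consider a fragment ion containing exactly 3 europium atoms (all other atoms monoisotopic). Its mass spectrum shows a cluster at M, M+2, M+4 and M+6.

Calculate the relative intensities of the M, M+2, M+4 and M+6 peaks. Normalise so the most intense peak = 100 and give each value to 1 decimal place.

28.0 : 91.6 : 100.0 : 36.4

Each Eu atom is independently Eu-151 (p = 0.4781) or Eu-153 (q = 0.5219); the cluster is the binomial expansion (p + q)^3.
P(M) = 0.4781^3 = 0.109284
P(M+2) = 3 × 0.4781^2 × 0.5219^1 = 0.357887
P(M+4) = 3 × 0.4781^1 × 0.5219^2 = 0.390674
P(M+6) = 0.5219^3 = 0.142155
The M+4 peak is largest (0.390674); scaling to 100 gives 28.0 : 91.6 : 100.0 : 36.4.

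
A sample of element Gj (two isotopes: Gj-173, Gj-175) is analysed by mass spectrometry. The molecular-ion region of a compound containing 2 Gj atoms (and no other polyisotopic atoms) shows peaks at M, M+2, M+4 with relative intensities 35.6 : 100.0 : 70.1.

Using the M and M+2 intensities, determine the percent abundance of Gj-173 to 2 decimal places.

Write p for the Gj-173 fraction. I(M+2)/I(M) = [C(2,1)·p^1·(1−p)] / p^2 = 2·(1−p)/p = 100.0/35.6 = 2.8090
(1−p)/p = 2.8090/2 = 1.4045  ⇒  p = 1/(1 + 1.4045) = 0.4159
Gj-173: 41.59%, Gj-175: 58.41%.

41.59%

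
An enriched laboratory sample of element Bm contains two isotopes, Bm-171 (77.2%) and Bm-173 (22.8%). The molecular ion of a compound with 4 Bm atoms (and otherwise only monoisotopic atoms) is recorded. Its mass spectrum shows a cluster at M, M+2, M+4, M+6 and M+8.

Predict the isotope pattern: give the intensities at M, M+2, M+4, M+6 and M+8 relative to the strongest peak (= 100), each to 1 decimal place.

84.6 : 100.0 : 44.3 : 8.7 : 0.6

The 4 Bm atoms are independent, so intensities follow the terms of (0.772 + 0.228)^4.
P(M) = 0.772^4 = 0.355197
P(M+2) = 4 × 0.772^3 × 0.228^1 = 0.419611
P(M+4) = 6 × 0.772^2 × 0.228^2 = 0.185890
P(M+6) = 4 × 0.772^1 × 0.228^3 = 0.036600
P(M+8) = 0.228^4 = 0.002702
The M+2 peak is largest (0.419611); scaling to 100 gives 84.6 : 100.0 : 44.3 : 8.7 : 0.6.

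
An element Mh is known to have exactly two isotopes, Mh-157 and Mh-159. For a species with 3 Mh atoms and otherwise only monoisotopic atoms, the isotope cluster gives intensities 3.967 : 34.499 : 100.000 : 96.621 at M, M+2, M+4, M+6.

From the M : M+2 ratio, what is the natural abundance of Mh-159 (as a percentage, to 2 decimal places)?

74.35%

Write p for the Mh-157 fraction. I(M+2)/I(M) = [C(3,1)·p^2·(1−p)] / p^3 = 3·(1−p)/p = 34.499/3.967 = 8.6965
(1−p)/p = 8.6965/3 = 2.8988  ⇒  p = 1/(1 + 2.8988) = 0.2565
Mh-157: 25.65%, Mh-159: 74.35%.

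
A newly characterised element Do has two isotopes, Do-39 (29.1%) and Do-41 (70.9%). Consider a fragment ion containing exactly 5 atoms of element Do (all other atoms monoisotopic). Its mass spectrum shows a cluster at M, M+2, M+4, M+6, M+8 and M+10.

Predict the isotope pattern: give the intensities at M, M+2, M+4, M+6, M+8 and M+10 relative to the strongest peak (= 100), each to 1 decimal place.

0.6 : 6.9 : 33.7 : 82.1 : 100.0 : 48.7

Expanding (0.291 + 0.709)^5:
P(M) = 0.291^5 = 0.002087
P(M+2) = 5 × 0.291^4 × 0.709^1 = 0.025421
P(M+4) = 10 × 0.291^3 × 0.709^2 = 0.123872
P(M+6) = 10 × 0.291^2 × 0.709^3 = 0.301804
P(M+8) = 5 × 0.291^1 × 0.709^4 = 0.367661
P(M+10) = 0.709^5 = 0.179156
The M+8 peak is largest (0.367661); scaling to 100 gives 0.6 : 6.9 : 33.7 : 82.1 : 100.0 : 48.7.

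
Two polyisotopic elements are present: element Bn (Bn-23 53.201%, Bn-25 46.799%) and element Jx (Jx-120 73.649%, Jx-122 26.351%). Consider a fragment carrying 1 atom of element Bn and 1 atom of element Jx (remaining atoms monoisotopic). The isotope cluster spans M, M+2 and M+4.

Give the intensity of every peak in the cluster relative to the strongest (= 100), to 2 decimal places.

80.81 : 100.00 : 25.43

Element Bn pattern (n=1): 0.53201 : 0.46799
Element Jx pattern (n=1): 0.73649 : 0.26351
Convolve the two distributions (both contribute in 2-u steps):
  M: 0.53201×0.73649 = 0.391820
  M+2: 0.53201×0.26351 + 0.46799×0.73649 = 0.484860
  M+4: 0.46799×0.26351 = 0.123320
Scale to base peak (0.484860) = 100: 80.81 : 100.00 : 25.43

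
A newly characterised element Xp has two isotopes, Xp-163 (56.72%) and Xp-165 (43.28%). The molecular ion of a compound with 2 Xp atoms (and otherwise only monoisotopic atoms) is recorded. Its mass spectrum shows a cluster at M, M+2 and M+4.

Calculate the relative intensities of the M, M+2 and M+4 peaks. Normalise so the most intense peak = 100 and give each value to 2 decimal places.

65.53 : 100.00 : 38.15

Expanding (0.5672 + 0.4328)^2:
P(M) = 0.5672^2 = 0.321716
P(M+2) = 2 × 0.5672^1 × 0.4328^1 = 0.490968
P(M+4) = 0.4328^2 = 0.187316
The M+2 peak is largest (0.490968); scaling to 100 gives 65.53 : 100.00 : 38.15.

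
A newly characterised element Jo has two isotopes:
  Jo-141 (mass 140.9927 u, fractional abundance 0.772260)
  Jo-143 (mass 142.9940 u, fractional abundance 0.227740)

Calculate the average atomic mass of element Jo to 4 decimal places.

Weight each isotope mass by its fractional abundance: 0.772260 × 140.9927 + 0.227740 × 142.9940
= 108.88302 + 32.56545 = 141.44847 u

141.4485 u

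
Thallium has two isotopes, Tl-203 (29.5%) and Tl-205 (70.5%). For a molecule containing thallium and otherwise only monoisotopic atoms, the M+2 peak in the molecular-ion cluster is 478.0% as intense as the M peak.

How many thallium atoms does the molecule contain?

2

For n independent Tl atoms, I(M+2)/I(M) = n · (abundance Tl-205) / (abundance Tl-203) = n · 0.705/0.295.
n = 4.780 × 0.295/0.705 = 2.00 ≈ 2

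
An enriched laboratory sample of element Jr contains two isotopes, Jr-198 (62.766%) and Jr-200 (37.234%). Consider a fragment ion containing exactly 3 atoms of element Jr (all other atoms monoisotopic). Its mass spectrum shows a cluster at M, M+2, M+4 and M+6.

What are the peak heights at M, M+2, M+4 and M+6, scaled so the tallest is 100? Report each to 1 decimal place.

Expanding (0.62766 + 0.37234)^3:
P(M) = 0.62766^3 = 0.247271
P(M+2) = 3 × 0.62766^2 × 0.37234^1 = 0.440058
P(M+4) = 3 × 0.62766^1 × 0.37234^2 = 0.261051
P(M+6) = 0.37234^3 = 0.051620
The M+2 peak is largest (0.440058); scaling to 100 gives 56.2 : 100.0 : 59.3 : 11.7.

56.2 : 100.0 : 59.3 : 11.7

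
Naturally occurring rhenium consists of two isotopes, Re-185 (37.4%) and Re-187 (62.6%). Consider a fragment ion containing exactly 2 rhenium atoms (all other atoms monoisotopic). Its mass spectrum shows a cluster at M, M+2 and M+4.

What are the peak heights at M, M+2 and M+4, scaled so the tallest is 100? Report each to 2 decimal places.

The 2 Re atoms are independent, so intensities follow the terms of (0.374 + 0.626)^2.
P(M) = 0.374^2 = 0.139876
P(M+2) = 2 × 0.374^1 × 0.626^1 = 0.468248
P(M+4) = 0.626^2 = 0.391876
The M+2 peak is largest (0.468248); scaling to 100 gives 29.87 : 100.00 : 83.69.

29.87 : 100.00 : 83.69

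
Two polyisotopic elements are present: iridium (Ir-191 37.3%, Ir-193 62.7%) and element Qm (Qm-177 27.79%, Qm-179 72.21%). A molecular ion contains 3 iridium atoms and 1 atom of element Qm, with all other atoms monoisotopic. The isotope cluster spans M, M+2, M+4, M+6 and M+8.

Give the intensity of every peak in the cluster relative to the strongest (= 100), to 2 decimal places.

3.73 : 28.54 : 80.60 : 100.00 : 46.09

Iridium pattern (n=3): 0.05189512 : 0.26170165 : 0.43991135 : 0.24649188
Element Qm pattern (n=1): 0.2779 : 0.7221
Convolve the two distributions (both contribute in 2-u steps):
  M: 0.05189512×0.2779 = 0.014422
  M+2: 0.05189512×0.7221 + 0.26170165×0.2779 = 0.110200
  M+4: 0.26170165×0.7221 + 0.43991135×0.2779 = 0.311226
  M+6: 0.43991135×0.7221 + 0.24649188×0.2779 = 0.386160
  M+8: 0.24649188×0.7221 = 0.177992
Scale to base peak (0.386160) = 100: 3.73 : 28.54 : 80.60 : 100.00 : 46.09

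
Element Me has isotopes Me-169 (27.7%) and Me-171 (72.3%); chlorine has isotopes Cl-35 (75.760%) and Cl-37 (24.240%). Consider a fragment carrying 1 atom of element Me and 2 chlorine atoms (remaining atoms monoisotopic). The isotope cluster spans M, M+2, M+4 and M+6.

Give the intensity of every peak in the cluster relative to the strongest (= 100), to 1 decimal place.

30.8 : 100.0 : 54.5 : 8.2

Element Me pattern (n=1): 0.2770 : 0.7230
Chlorine pattern (n=2): 0.57395776 : 0.36728448 : 0.05875776
Convolve the two distributions (both contribute in 2-u steps):
  M: 0.2770×0.57395776 = 0.158986
  M+2: 0.2770×0.36728448 + 0.7230×0.57395776 = 0.516709
  M+4: 0.2770×0.05875776 + 0.7230×0.36728448 = 0.281823
  M+6: 0.7230×0.05875776 = 0.042482
Scale to base peak (0.516709) = 100: 30.8 : 100.0 : 54.5 : 8.2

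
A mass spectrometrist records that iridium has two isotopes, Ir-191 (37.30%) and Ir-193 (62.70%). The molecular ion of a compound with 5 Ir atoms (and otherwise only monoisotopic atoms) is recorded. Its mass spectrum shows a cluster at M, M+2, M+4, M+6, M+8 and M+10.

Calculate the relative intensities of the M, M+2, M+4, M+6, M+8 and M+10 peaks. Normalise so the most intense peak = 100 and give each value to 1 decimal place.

Expanding (0.3730 + 0.6270)^5:
P(M) = 0.3730^5 = 0.007220
P(M+2) = 5 × 0.3730^4 × 0.6270^1 = 0.060684
P(M+4) = 10 × 0.3730^3 × 0.6270^2 = 0.204015
P(M+6) = 10 × 0.3730^2 × 0.6270^3 = 0.342942
P(M+8) = 5 × 0.3730^1 × 0.6270^4 = 0.288237
P(M+10) = 0.6270^5 = 0.096903
The M+6 peak is largest (0.342942); scaling to 100 gives 2.1 : 17.7 : 59.5 : 100.0 : 84.0 : 28.3.

2.1 : 17.7 : 59.5 : 100.0 : 84.0 : 28.3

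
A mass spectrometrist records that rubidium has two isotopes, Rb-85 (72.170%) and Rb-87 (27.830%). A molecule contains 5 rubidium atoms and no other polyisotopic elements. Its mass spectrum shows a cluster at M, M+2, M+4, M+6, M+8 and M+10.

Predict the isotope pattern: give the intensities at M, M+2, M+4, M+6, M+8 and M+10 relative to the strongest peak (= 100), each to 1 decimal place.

The 5 Rb atoms are independent, so intensities follow the terms of (0.72170 + 0.27830)^5.
P(M) = 0.72170^5 = 0.195787
P(M+2) = 5 × 0.72170^4 × 0.27830^1 = 0.377494
P(M+4) = 10 × 0.72170^3 × 0.27830^2 = 0.291136
P(M+6) = 10 × 0.72170^2 × 0.27830^3 = 0.112267
P(M+8) = 5 × 0.72170^1 × 0.27830^4 = 0.021646
P(M+10) = 0.27830^5 = 0.001669
The M+2 peak is largest (0.377494); scaling to 100 gives 51.9 : 100.0 : 77.1 : 29.7 : 5.7 : 0.4.

51.9 : 100.0 : 77.1 : 29.7 : 5.7 : 0.4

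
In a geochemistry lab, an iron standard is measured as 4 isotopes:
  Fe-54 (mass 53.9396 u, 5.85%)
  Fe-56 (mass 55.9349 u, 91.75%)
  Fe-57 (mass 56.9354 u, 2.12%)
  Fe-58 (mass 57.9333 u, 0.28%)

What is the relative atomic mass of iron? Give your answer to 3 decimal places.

55.845 u

Ar = Σ fᵢ·mᵢ = 0.0585 × 53.9396 + 0.9175 × 55.9349 + 0.0212 × 56.9354 + 0.0028 × 57.9333
= 3.15547 + 51.32027 + 1.20703 + 0.16221 = 55.84498 u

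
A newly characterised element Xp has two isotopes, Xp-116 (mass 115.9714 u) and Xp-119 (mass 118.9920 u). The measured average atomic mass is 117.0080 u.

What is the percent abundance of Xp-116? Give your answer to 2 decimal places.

65.68%

Writing the weighted mean with unknown fraction x of Xp-116:
115.9714·x + 118.9920·(1 − x) = 117.0080
(115.9714 − 118.9920)·x = 117.0080 − 118.9920
x = -1.9840 / -3.0206 = 0.65682 → 65.68% Xp-116, 34.32% Xp-119.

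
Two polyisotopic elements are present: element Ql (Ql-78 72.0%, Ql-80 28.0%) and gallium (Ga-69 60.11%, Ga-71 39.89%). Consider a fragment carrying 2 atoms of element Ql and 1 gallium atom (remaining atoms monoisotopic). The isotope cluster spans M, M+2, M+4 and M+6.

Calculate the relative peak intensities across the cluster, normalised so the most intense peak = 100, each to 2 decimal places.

69.38 : 100.00 : 46.30 : 6.96

Element Ql pattern (n=2): 0.5184 : 0.4032 : 0.0784
Gallium pattern (n=1): 0.6011 : 0.3989
Convolve the two distributions (both contribute in 2-u steps):
  M: 0.5184×0.6011 = 0.311610
  M+2: 0.5184×0.3989 + 0.4032×0.6011 = 0.449153
  M+4: 0.4032×0.3989 + 0.0784×0.6011 = 0.207963
  M+6: 0.0784×0.3989 = 0.031274
Scale to base peak (0.449153) = 100: 69.38 : 100.00 : 46.30 : 6.96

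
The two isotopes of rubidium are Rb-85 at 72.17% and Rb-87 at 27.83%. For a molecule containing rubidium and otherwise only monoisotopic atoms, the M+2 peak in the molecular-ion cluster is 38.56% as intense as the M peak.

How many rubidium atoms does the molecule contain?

1

For n independent Rb atoms, I(M+2)/I(M) = n · (abundance Rb-87) / (abundance Rb-85) = n · 0.2783/0.7217.
n = 0.3856 × 0.7217/0.2783 = 1.00 ≈ 1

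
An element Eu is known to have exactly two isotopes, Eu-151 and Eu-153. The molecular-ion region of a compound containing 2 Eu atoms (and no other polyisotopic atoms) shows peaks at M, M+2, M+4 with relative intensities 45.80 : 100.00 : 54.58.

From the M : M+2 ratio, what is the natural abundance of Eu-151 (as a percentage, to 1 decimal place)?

Write p for the Eu-151 fraction. I(M+2)/I(M) = [C(2,1)·p^1·(1−p)] / p^2 = 2·(1−p)/p = 100.00/45.80 = 2.1834
(1−p)/p = 2.1834/2 = 1.0917  ⇒  p = 1/(1 + 1.0917) = 0.4781
Eu-151: 47.8%, Eu-153: 52.2%.

47.8%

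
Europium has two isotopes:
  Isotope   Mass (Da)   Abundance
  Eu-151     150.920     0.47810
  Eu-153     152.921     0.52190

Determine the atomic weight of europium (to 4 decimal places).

The abundance-weighted mean is 0.47810 × 150.920 + 0.52190 × 152.921
= 72.15485 + 79.80947 = 151.96432 Da

151.9643 Da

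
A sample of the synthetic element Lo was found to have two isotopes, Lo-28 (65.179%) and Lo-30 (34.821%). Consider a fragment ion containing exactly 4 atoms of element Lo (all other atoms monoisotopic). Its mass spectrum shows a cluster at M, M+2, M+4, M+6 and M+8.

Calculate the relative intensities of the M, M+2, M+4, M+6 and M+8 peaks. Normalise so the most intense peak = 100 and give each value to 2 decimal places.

The 4 Lo atoms are independent, so intensities follow the terms of (0.65179 + 0.34821)^4.
P(M) = 0.65179^4 = 0.180481
P(M+2) = 4 × 0.65179^3 × 0.34821^1 = 0.385678
P(M+4) = 6 × 0.65179^2 × 0.34821^2 = 0.309064
P(M+6) = 4 × 0.65179^1 × 0.34821^3 = 0.110076
P(M+8) = 0.34821^4 = 0.014702
The M+2 peak is largest (0.385678); scaling to 100 gives 46.80 : 100.00 : 80.14 : 28.54 : 3.81.

46.80 : 100.00 : 80.14 : 28.54 : 3.81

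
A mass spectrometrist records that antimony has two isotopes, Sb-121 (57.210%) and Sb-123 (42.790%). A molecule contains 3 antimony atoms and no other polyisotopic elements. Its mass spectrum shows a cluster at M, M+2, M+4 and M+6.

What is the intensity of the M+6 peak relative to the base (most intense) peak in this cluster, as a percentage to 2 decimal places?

18.65%

(0.57210 + 0.42790)^3 gives M 0.1872, M+2 0.4202, M+4 0.3143, M+6 0.0783; the largest is M+2.
P(M+2) = C(3,1) × 0.57210^2 × 0.42790^1 = 3 × 0.32729841 × 0.4279 = 0.420153 (base)
P(M+6) = C(3,3) × 0.57210^0 × 0.42790^3 = 1 × 1.0000 × 0.07834781 = 0.078348
Relative intensity = 0.078348 / 0.420153 × 100 = 18.65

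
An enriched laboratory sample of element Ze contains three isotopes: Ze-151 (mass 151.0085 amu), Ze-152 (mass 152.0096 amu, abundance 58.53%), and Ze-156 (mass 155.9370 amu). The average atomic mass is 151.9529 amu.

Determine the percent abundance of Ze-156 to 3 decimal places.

The remaining 41.47% is split between Ze-151 (fraction x) and Ze-156 (fraction 0.4147 − x).
Substituting: 151.0085x + 155.9370(0.4147 − x) = 62.98168112
(151.0085 − 155.9370)x = -1.68539278  ⇒  x = 0.34197, y = 0.07273
Ze-151: 34.197%, Ze-156: 7.273%.

7.273%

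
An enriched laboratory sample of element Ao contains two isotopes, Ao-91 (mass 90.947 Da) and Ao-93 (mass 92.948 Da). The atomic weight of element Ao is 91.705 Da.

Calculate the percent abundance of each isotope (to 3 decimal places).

Let x be the fractional abundance of Ao-91; then Ao-93 has abundance 1 − x.
90.947·x + 92.948·(1 − x) = 91.705
(90.947 − 92.948)·x = 91.705 − 92.948
x = -1.243 / -2.001 = 0.62119 → 62.119% Ao-91, 37.881% Ao-93.

Ao-91: 62.119%, Ao-93: 37.881%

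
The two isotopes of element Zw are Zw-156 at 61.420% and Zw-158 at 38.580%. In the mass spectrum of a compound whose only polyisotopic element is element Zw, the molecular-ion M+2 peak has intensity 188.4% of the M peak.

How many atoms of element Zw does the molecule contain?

3

For n independent Zw atoms, I(M+2)/I(M) = n · (abundance Zw-158) / (abundance Zw-156) = n · 0.38580/0.61420.
n = 1.884 × 0.61420/0.38580 = 3.00 ≈ 3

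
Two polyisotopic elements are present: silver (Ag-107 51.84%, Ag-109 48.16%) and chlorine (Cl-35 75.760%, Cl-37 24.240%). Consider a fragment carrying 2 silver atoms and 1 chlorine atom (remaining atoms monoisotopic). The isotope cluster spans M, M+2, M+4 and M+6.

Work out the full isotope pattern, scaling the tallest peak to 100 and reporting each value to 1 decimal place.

45.9 : 100.0 : 66.9 : 12.7

Silver pattern (n=2): 0.26873856 : 0.49932288 : 0.23193856
Chlorine pattern (n=1): 0.7576 : 0.2424
Convolve the two distributions (both contribute in 2-u steps):
  M: 0.26873856×0.7576 = 0.203596
  M+2: 0.26873856×0.2424 + 0.49932288×0.7576 = 0.443429
  M+4: 0.49932288×0.2424 + 0.23193856×0.7576 = 0.296753
  M+6: 0.23193856×0.2424 = 0.056222
Scale to base peak (0.443429) = 100: 45.9 : 100.0 : 66.9 : 12.7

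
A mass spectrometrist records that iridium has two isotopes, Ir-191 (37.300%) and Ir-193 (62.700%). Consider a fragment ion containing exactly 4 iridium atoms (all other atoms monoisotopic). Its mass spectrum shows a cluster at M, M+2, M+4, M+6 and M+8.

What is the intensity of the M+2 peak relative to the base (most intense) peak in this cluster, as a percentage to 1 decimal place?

35.4%

(0.37300 + 0.62700)^4 gives M 0.0194, M+2 0.1302, M+4 0.3282, M+6 0.3678, M+8 0.1546; the largest is M+6.
P(M+6) = C(4,3) × 0.37300^1 × 0.62700^3 = 4 × 0.3730 × 0.24649188 = 0.367766 (base)
P(M+2) = C(4,1) × 0.37300^3 × 0.62700^1 = 4 × 0.05189512 × 0.6270 = 0.130153
Relative intensity = 0.130153 / 0.367766 × 100 = 35.4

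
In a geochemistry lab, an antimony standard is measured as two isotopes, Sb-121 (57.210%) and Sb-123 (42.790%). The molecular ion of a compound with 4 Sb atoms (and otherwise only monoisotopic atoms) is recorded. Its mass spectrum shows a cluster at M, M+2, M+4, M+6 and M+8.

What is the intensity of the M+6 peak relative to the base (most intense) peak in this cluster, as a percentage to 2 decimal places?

49.86%

(0.57210 + 0.42790)^4 gives M 0.1071, M+2 0.3205, M+4 0.3596, M+6 0.1793, M+8 0.0335; the largest is M+4.
P(M+4) = C(4,2) × 0.57210^2 × 0.42790^2 = 6 × 0.32729841 × 0.18309841 = 0.359567 (base)
P(M+6) = C(4,3) × 0.57210^1 × 0.42790^3 = 4 × 0.5721 × 0.07834781 = 0.179291
Relative intensity = 0.179291 / 0.359567 × 100 = 49.86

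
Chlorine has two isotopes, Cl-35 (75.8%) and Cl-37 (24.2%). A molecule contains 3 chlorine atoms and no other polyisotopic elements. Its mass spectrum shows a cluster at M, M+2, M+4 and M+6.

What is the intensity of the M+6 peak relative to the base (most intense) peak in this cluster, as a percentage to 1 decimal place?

3.3%

(0.758 + 0.242)^3 gives M 0.4355, M+2 0.4171, M+4 0.1332, M+6 0.0142; the largest is M.
P(M) = C(3,0) × 0.758^3 × 0.242^0 = 1 × 0.43551951 × 1.0000 = 0.435520 (base)
P(M+6) = C(3,3) × 0.758^0 × 0.242^3 = 1 × 1.0000 × 0.01417249 = 0.014172
Relative intensity = 0.014172 / 0.435520 × 100 = 3.3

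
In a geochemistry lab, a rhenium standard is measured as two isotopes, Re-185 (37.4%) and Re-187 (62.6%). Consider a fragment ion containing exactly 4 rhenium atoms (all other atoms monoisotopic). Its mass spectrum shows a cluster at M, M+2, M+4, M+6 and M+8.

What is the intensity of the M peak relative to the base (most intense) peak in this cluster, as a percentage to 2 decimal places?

5.33%

(0.374 + 0.626)^4 gives M 0.0196, M+2 0.1310, M+4 0.3289, M+6 0.3670, M+8 0.1536; the largest is M+6.
P(M+6) = C(4,3) × 0.374^1 × 0.626^3 = 4 × 0.3740 × 0.24531438 = 0.366990 (base)
P(M) = C(4,0) × 0.374^4 × 0.626^0 = 1 × 0.0195653 × 1.0000 = 0.019565
Relative intensity = 0.019565 / 0.366990 × 100 = 5.33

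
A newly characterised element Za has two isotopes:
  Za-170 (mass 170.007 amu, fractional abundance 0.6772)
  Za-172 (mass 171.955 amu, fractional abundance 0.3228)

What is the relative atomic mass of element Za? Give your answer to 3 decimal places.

The abundance-weighted mean is 0.6772 × 170.007 + 0.3228 × 171.955
= 115.1287 + 55.5071 = 170.6358 amu

170.636 amu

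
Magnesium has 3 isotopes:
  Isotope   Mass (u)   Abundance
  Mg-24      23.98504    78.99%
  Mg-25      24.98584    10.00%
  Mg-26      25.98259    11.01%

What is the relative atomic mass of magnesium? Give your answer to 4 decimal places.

24.3051 u

The abundance-weighted mean is 0.7899 × 23.98504 + 0.1000 × 24.98584 + 0.1101 × 25.98259
= 18.945783 + 2.498584 + 2.860683 = 24.305050 u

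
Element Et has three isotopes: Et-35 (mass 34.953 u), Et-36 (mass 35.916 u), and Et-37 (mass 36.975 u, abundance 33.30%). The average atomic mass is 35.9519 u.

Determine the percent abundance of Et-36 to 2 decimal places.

33.81%

Let x and y be the fractions of Et-35 and Et-36. Then x + y = 1 − 0.3330 = 0.6670 and 34.953x + 35.916y = 35.9519 − 0.3330×36.975 = 23.639225.
Substituting: 34.953x + 35.916(0.6670 − x) = 23.639225
(34.953 − 35.916)x = -0.316747  ⇒  x = 0.32892, y = 0.33808
Et-35: 32.89%, Et-36: 33.81%.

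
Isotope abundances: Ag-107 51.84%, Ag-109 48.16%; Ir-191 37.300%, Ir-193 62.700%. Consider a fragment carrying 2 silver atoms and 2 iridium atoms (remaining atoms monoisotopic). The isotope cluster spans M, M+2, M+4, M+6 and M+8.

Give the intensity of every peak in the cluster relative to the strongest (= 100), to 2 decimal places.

Silver pattern (n=2): 0.26873856 : 0.49932288 : 0.23193856
Iridium pattern (n=2): 0.139129 : 0.467742 : 0.393129
Convolve the two distributions (both contribute in 2-u steps):
  M: 0.26873856×0.139129 = 0.037389
  M+2: 0.26873856×0.467742 + 0.49932288×0.139129 = 0.195171
  M+4: 0.26873856×0.393129 + 0.49932288×0.467742 + 0.23193856×0.139129 = 0.371473
  M+6: 0.49932288×0.393129 + 0.23193856×0.467742 = 0.304786
  M+8: 0.23193856×0.393129 = 0.091182
Scale to base peak (0.371473) = 100: 10.07 : 52.54 : 100.00 : 82.05 : 24.55

10.07 : 52.54 : 100.00 : 82.05 : 24.55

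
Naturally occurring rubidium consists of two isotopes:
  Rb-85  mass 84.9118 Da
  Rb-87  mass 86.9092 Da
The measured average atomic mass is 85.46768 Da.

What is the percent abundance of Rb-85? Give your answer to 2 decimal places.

72.17%

Let x be the fractional abundance of Rb-85; then Rb-87 has abundance 1 − x.
84.9118·x + 86.9092·(1 − x) = 85.46768
(84.9118 − 86.9092)·x = 85.46768 − 86.9092
x = -1.44152 / -1.9974 = 0.72170 → 72.17% Rb-85, 27.83% Rb-87.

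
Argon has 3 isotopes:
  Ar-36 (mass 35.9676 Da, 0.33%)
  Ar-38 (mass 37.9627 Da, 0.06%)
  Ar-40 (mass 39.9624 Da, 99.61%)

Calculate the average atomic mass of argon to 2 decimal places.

39.95 Da

Average mass = Σ (abundance × isotope mass) = 0.0033 × 35.9676 + 0.0006 × 37.9627 + 0.9961 × 39.9624
= 0.11869 + 0.02278 + 39.80655 = 39.94802 Da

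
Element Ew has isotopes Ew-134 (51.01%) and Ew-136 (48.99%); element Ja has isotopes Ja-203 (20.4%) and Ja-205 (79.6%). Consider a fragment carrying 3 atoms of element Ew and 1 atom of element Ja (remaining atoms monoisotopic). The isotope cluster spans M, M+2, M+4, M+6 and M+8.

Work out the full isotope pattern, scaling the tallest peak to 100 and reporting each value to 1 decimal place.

Element Ew pattern (n=3): 0.13272905 : 0.38241889 : 0.36727508 : 0.11757698
Element Ja pattern (n=1): 0.2040 : 0.7960
Convolve the two distributions (both contribute in 2-u steps):
  M: 0.13272905×0.2040 = 0.027077
  M+2: 0.13272905×0.7960 + 0.38241889×0.2040 = 0.183666
  M+4: 0.38241889×0.7960 + 0.36727508×0.2040 = 0.379330
  M+6: 0.36727508×0.7960 + 0.11757698×0.2040 = 0.316337
  M+8: 0.11757698×0.7960 = 0.093591
Scale to base peak (0.379330) = 100: 7.1 : 48.4 : 100.0 : 83.4 : 24.7

7.1 : 48.4 : 100.0 : 83.4 : 24.7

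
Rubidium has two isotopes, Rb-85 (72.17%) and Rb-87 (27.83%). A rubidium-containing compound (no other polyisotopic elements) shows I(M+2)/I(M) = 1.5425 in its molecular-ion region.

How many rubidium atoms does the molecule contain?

With n Rb atoms, P(M+2)/P(M) = C(n,1)·p^(n−1)q / p^n = n·q/p = n · 0.2783/0.7217.
n = 1.5425 × 0.7217/0.2783 = 4.00 ≈ 4

4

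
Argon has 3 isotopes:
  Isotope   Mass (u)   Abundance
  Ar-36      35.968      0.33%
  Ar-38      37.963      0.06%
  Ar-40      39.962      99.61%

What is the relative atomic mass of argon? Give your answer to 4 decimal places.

Weight each isotope mass by its fractional abundance: 0.0033 × 35.968 + 0.0006 × 37.963 + 0.9961 × 39.962
= 0.11869 + 0.02278 + 39.80615 = 39.94762 u

39.9476 u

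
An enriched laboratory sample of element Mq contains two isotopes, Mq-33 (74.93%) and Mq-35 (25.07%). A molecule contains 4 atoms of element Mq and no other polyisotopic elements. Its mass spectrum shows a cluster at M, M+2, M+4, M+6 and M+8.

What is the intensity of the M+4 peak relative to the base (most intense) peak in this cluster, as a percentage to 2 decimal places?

Term probabilities: M 0.3152, M+2 0.4219, M+4 0.2117, M+6 0.0472, M+8 0.0040. Base peak = M+2.
P(M+2) = C(4,1) × 0.7493^3 × 0.2507^1 = 4 × 0.42069485 × 0.2507 = 0.421873 (base)
P(M+4) = C(4,2) × 0.7493^2 × 0.2507^2 = 6 × 0.56145049 × 0.06285049 = 0.211725
Relative intensity = 0.211725 / 0.421873 × 100 = 50.19

50.19%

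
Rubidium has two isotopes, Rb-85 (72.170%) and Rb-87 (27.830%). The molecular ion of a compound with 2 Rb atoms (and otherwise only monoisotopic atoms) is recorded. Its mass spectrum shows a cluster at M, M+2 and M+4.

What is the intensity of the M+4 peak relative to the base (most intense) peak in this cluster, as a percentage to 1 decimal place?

14.9%

Binomial terms of (0.72170 + 0.27830)^2: M 0.5209, M+2 0.4017, M+4 0.0775 → M is the base peak.
P(M) = C(2,0) × 0.72170^2 × 0.27830^0 = 1 × 0.52085089 × 1.0000 = 0.520851 (base)
P(M+4) = C(2,2) × 0.72170^0 × 0.27830^2 = 1 × 1.0000 × 0.07745089 = 0.077451
Relative intensity = 0.077451 / 0.520851 × 100 = 14.9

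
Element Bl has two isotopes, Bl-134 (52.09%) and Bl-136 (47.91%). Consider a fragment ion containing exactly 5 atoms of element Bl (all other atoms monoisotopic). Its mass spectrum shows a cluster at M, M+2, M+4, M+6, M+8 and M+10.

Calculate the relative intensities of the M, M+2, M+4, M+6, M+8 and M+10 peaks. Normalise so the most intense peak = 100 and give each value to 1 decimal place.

Each Bl atom is independently Bl-134 (p = 0.5209) or Bl-136 (q = 0.4791); the cluster is the binomial expansion (p + q)^5.
P(M) = 0.5209^5 = 0.038351
P(M+2) = 5 × 0.5209^4 × 0.4791^1 = 0.176365
P(M+4) = 10 × 0.5209^3 × 0.4791^2 = 0.324426
P(M+6) = 10 × 0.5209^2 × 0.4791^3 = 0.298392
P(M+8) = 5 × 0.5209^1 × 0.4791^4 = 0.137224
P(M+10) = 0.4791^5 = 0.025242
The M+4 peak is largest (0.324426); scaling to 100 gives 11.8 : 54.4 : 100.0 : 92.0 : 42.3 : 7.8.

11.8 : 54.4 : 100.0 : 92.0 : 42.3 : 7.8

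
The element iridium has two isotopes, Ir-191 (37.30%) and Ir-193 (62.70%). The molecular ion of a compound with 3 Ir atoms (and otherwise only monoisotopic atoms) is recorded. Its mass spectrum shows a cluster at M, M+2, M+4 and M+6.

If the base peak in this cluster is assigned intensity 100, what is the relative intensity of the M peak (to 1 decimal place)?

Binomial terms of (0.3730 + 0.6270)^3: M 0.0519, M+2 0.2617, M+4 0.4399, M+6 0.2465 → M+4 is the base peak.
P(M+4) = C(3,2) × 0.3730^1 × 0.6270^2 = 3 × 0.3730 × 0.393129 = 0.439911 (base)
P(M) = C(3,0) × 0.3730^3 × 0.6270^0 = 1 × 0.05189512 × 1.0000 = 0.051895
Relative intensity = 0.051895 / 0.439911 × 100 = 11.8

11.8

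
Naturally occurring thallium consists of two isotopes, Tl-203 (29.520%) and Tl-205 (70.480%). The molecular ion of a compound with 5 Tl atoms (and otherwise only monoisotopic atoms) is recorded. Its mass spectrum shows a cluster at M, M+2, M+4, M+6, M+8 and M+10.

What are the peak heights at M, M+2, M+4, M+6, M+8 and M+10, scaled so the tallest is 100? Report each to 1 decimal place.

Each Tl atom is independently Tl-203 (p = 0.29520) or Tl-205 (q = 0.70480); the cluster is the binomial expansion (p + q)^5.
P(M) = 0.29520^5 = 0.002242
P(M+2) = 5 × 0.29520^4 × 0.70480^1 = 0.026761
P(M+4) = 10 × 0.29520^3 × 0.70480^2 = 0.127785
P(M+6) = 10 × 0.29520^2 × 0.70480^3 = 0.305092
P(M+8) = 5 × 0.29520^1 × 0.70480^4 = 0.364208
P(M+10) = 0.70480^5 = 0.173912
The M+8 peak is largest (0.364208); scaling to 100 gives 0.6 : 7.3 : 35.1 : 83.8 : 100.0 : 47.8.

0.6 : 7.3 : 35.1 : 83.8 : 100.0 : 47.8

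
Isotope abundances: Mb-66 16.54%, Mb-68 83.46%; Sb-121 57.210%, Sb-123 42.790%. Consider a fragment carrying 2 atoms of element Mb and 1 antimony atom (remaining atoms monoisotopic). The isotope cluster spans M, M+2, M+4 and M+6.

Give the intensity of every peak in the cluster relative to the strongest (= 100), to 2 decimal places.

Element Mb pattern (n=2): 0.02735716 : 0.27608568 : 0.69655716
Antimony pattern (n=1): 0.5721 : 0.4279
Convolve the two distributions (both contribute in 2-u steps):
  M: 0.02735716×0.5721 = 0.015651
  M+2: 0.02735716×0.4279 + 0.27608568×0.5721 = 0.169655
  M+4: 0.27608568×0.4279 + 0.69655716×0.5721 = 0.516637
  M+6: 0.69655716×0.4279 = 0.298057
Scale to base peak (0.516637) = 100: 3.03 : 32.84 : 100.00 : 57.69

3.03 : 32.84 : 100.00 : 57.69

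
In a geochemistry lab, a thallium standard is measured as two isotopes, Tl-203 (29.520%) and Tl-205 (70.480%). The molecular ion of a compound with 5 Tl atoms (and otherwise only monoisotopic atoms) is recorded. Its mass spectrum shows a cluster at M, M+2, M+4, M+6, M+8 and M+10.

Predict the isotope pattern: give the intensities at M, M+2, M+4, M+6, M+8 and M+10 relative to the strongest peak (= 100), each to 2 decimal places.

0.62 : 7.35 : 35.09 : 83.77 : 100.00 : 47.75

Each Tl atom is independently Tl-203 (p = 0.29520) or Tl-205 (q = 0.70480); the cluster is the binomial expansion (p + q)^5.
P(M) = 0.29520^5 = 0.002242
P(M+2) = 5 × 0.29520^4 × 0.70480^1 = 0.026761
P(M+4) = 10 × 0.29520^3 × 0.70480^2 = 0.127785
P(M+6) = 10 × 0.29520^2 × 0.70480^3 = 0.305092
P(M+8) = 5 × 0.29520^1 × 0.70480^4 = 0.364208
P(M+10) = 0.70480^5 = 0.173912
The M+8 peak is largest (0.364208); scaling to 100 gives 0.62 : 7.35 : 35.09 : 83.77 : 100.00 : 47.75.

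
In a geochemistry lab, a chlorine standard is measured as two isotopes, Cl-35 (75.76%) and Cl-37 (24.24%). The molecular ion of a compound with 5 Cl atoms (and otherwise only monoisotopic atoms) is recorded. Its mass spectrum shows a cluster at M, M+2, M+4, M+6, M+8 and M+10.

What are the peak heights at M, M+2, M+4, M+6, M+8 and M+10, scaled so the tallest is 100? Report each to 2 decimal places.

62.51 : 100.00 : 63.99 : 20.47 : 3.28 : 0.21

The 5 Cl atoms are independent, so intensities follow the terms of (0.7576 + 0.2424)^5.
P(M) = 0.7576^5 = 0.249574
P(M+2) = 5 × 0.7576^4 × 0.2424^1 = 0.399266
P(M+4) = 10 × 0.7576^3 × 0.2424^2 = 0.255497
P(M+6) = 10 × 0.7576^2 × 0.2424^3 = 0.081748
P(M+8) = 5 × 0.7576^1 × 0.2424^4 = 0.013078
P(M+10) = 0.2424^5 = 0.000837
The M+2 peak is largest (0.399266); scaling to 100 gives 62.51 : 100.00 : 63.99 : 20.47 : 3.28 : 0.21.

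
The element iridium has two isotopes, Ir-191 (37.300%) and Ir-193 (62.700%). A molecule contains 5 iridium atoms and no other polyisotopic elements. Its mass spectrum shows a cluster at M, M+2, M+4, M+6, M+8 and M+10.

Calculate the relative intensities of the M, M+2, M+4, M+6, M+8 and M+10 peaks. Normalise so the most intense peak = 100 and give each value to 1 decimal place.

2.1 : 17.7 : 59.5 : 100.0 : 84.0 : 28.3

Each Ir atom is independently Ir-191 (p = 0.37300) or Ir-193 (q = 0.62700); the cluster is the binomial expansion (p + q)^5.
P(M) = 0.37300^5 = 0.007220
P(M+2) = 5 × 0.37300^4 × 0.62700^1 = 0.060684
P(M+4) = 10 × 0.37300^3 × 0.62700^2 = 0.204015
P(M+6) = 10 × 0.37300^2 × 0.62700^3 = 0.342942
P(M+8) = 5 × 0.37300^1 × 0.62700^4 = 0.288237
P(M+10) = 0.62700^5 = 0.096903
The M+6 peak is largest (0.342942); scaling to 100 gives 2.1 : 17.7 : 59.5 : 100.0 : 84.0 : 28.3.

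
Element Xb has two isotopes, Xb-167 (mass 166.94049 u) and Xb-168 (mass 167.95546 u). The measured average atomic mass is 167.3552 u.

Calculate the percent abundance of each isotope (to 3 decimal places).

With x = fraction of Xb-167 (so Xb-168 is 1 − x):
166.94049·x + 167.95546·(1 − x) = 167.3552
(166.94049 − 167.95546)·x = 167.3552 − 167.95546
x = -0.60026 / -1.01497 = 0.59141 → 59.141% Xb-167, 40.859% Xb-168.

Xb-167: 59.141%, Xb-168: 40.859%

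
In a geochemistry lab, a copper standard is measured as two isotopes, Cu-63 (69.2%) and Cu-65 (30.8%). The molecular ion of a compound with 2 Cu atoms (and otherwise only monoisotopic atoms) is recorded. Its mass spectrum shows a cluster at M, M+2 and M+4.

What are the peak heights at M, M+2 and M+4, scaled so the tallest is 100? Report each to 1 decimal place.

100.0 : 89.0 : 19.8

Expanding (0.692 + 0.308)^2:
P(M) = 0.692^2 = 0.478864
P(M+2) = 2 × 0.692^1 × 0.308^1 = 0.426272
P(M+4) = 0.308^2 = 0.094864
The M peak is largest (0.478864); scaling to 100 gives 100.0 : 89.0 : 19.8.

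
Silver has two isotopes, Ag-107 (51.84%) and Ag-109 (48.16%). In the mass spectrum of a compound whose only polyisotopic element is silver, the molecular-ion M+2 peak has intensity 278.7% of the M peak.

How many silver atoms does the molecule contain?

3

With n Ag atoms, P(M+2)/P(M) = C(n,1)·p^(n−1)q / p^n = n·q/p = n · 0.4816/0.5184.
n = 2.787 × 0.5184/0.4816 = 3.00 ≈ 3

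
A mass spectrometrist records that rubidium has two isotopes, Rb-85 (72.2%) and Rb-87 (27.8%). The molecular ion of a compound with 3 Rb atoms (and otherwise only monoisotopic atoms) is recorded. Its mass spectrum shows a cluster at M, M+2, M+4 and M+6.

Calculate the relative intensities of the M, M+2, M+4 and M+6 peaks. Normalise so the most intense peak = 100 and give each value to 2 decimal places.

Expanding (0.722 + 0.278)^3:
P(M) = 0.722^3 = 0.376367
P(M+2) = 3 × 0.722^2 × 0.278^1 = 0.434751
P(M+4) = 3 × 0.722^1 × 0.278^2 = 0.167397
P(M+6) = 0.278^3 = 0.021485
The M+2 peak is largest (0.434751); scaling to 100 gives 86.57 : 100.00 : 38.50 : 4.94.

86.57 : 100.00 : 38.50 : 4.94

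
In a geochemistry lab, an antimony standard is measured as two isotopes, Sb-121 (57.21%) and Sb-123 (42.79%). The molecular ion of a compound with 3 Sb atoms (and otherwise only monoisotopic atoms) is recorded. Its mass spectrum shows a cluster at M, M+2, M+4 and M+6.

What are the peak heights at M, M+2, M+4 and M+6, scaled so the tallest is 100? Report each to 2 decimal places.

The 3 Sb atoms are independent, so intensities follow the terms of (0.5721 + 0.4279)^3.
P(M) = 0.5721^3 = 0.187247
P(M+2) = 3 × 0.5721^2 × 0.4279^1 = 0.420153
P(M+4) = 3 × 0.5721^1 × 0.4279^2 = 0.314252
P(M+6) = 0.4279^3 = 0.078348
The M+2 peak is largest (0.420153); scaling to 100 gives 44.57 : 100.00 : 74.79 : 18.65.

44.57 : 100.00 : 74.79 : 18.65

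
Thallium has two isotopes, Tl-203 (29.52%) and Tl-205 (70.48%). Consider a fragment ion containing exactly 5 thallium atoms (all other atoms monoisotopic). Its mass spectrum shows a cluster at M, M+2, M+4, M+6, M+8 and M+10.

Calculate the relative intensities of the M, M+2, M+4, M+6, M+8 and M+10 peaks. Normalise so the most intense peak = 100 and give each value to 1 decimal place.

0.6 : 7.3 : 35.1 : 83.8 : 100.0 : 47.8

Expanding (0.2952 + 0.7048)^5:
P(M) = 0.2952^5 = 0.002242
P(M+2) = 5 × 0.2952^4 × 0.7048^1 = 0.026761
P(M+4) = 10 × 0.2952^3 × 0.7048^2 = 0.127785
P(M+6) = 10 × 0.2952^2 × 0.7048^3 = 0.305092
P(M+8) = 5 × 0.2952^1 × 0.7048^4 = 0.364208
P(M+10) = 0.7048^5 = 0.173912
The M+8 peak is largest (0.364208); scaling to 100 gives 0.6 : 7.3 : 35.1 : 83.8 : 100.0 : 47.8.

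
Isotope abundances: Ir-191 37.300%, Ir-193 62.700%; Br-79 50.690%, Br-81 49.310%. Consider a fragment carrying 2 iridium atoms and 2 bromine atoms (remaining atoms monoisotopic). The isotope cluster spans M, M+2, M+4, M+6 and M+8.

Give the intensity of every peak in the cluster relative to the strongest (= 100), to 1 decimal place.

9.7 : 51.5 : 100.0 : 84.2 : 25.9

Iridium pattern (n=2): 0.139129 : 0.467742 : 0.393129
Bromine pattern (n=2): 0.25694761 : 0.49990478 : 0.24314761
Convolve the two distributions (both contribute in 2-u steps):
  M: 0.139129×0.25694761 = 0.035749
  M+2: 0.139129×0.49990478 + 0.467742×0.25694761 = 0.189736
  M+4: 0.139129×0.24314761 + 0.467742×0.49990478 + 0.393129×0.25694761 = 0.368669
  M+6: 0.467742×0.24314761 + 0.393129×0.49990478 = 0.310257
  M+8: 0.393129×0.24314761 = 0.095588
Scale to base peak (0.368669) = 100: 9.7 : 51.5 : 100.0 : 84.2 : 25.9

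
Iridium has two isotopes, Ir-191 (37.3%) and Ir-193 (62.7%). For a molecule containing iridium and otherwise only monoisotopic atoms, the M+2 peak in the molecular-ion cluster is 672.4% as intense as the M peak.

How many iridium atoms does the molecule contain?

The M+2/M ratio from n Ir atoms is n · q/p = n · 0.627/0.373.
n = 6.724 × 0.373/0.627 = 4.00 ≈ 4

4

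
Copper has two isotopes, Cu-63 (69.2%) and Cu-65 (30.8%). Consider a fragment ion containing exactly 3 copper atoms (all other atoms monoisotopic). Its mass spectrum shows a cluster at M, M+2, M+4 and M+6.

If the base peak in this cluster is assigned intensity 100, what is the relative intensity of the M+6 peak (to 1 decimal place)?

6.6

(0.692 + 0.308)^3 gives M 0.3314, M+2 0.4425, M+4 0.1969, M+6 0.0292; the largest is M+2.
P(M+2) = C(3,1) × 0.692^2 × 0.308^1 = 3 × 0.478864 × 0.3080 = 0.442470 (base)
P(M+6) = C(3,3) × 0.692^0 × 0.308^3 = 1 × 1.0000 × 0.02921811 = 0.029218
Relative intensity = 0.029218 / 0.442470 × 100 = 6.6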